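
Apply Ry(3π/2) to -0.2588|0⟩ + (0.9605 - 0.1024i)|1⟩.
(-0.4962 + 0.07241i)|0⟩ + (-0.8622 + 0.07241i)|1⟩

Ry(3π/2) = [[cos(θ/2), −sin(θ/2)], [sin(θ/2), cos(θ/2)]]; θ = 3π/2, cos(θ/2) ≈ -0.707107, sin(θ/2) ≈ 0.707107.
With a = amp(|0⟩) = -0.2588 and b = amp(|1⟩) = (0.9605 - 0.1024i):
new amp(|0⟩) = (-0.707107)·a + (-0.707107)·b = (-0.4962 + 0.07241i)
new amp(|1⟩) = (0.707107)·a + (-0.707107)·b = (-0.8622 + 0.07241i)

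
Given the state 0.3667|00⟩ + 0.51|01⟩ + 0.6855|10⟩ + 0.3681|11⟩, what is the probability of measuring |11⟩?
0.1355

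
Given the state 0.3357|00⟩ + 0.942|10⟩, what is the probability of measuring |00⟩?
0.1127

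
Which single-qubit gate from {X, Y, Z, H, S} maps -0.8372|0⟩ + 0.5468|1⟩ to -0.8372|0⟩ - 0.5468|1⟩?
Z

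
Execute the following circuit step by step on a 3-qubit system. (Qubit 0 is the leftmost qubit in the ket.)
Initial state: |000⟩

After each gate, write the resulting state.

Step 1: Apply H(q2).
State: 1/√2|000⟩ + 1/√2|001⟩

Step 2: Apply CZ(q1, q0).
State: 1/√2|000⟩ + 1/√2|001⟩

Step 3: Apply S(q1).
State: 1/√2|000⟩ + 1/√2|001⟩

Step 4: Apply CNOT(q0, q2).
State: 1/√2|000⟩ + 1/√2|001⟩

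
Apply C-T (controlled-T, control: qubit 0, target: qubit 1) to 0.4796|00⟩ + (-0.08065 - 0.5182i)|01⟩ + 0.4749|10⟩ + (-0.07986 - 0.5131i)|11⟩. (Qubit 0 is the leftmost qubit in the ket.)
0.4796|00⟩ + (-0.08065 - 0.5182i)|01⟩ + 0.4749|10⟩ + (0.3063 - 0.4193i)|11⟩

C-T leaves the control-|0⟩ kets |00⟩, |01⟩ unchanged and applies T to qubit 1 on the control-|1⟩ pair (|10⟩, |11⟩).
T = [[1, 0], [0, (1/√2 + (1/√2)i)]].
With a = amp(|10⟩) = 0.4749 and b = amp(|11⟩) = (-0.07986 - 0.5131i):
new amp(|10⟩) = (1)·a = 0.4749
new amp(|11⟩) = (1/√2 + (1/√2)i)·b = (0.3063 - 0.4193i)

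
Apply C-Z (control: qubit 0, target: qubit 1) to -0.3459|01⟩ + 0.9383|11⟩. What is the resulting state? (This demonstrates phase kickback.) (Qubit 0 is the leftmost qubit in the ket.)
-0.3459|01⟩ - 0.9383|11⟩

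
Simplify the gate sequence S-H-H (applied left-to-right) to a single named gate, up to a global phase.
S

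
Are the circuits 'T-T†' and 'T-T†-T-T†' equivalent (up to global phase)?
Yes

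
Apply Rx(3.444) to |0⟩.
-0.1506|0⟩ - 0.9886i|1⟩

Rx(3.444) = [[cos(θ/2), −i·sin(θ/2)], [−i·sin(θ/2), cos(θ/2)]]; θ = 3.444, cos(θ/2) ≈ -0.150628, sin(θ/2) ≈ 0.98859.
With a = amp(|0⟩) = 1 and b = amp(|1⟩) = 0:
new amp(|0⟩) = (-0.150628)·a + (-0.98859i)·b = -0.1506
new amp(|1⟩) = (-0.98859i)·a + (-0.150628)·b = -0.9886i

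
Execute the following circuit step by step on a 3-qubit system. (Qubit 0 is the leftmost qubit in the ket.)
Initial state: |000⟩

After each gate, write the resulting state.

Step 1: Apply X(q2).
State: |001⟩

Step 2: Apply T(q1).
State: |001⟩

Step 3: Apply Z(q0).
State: |001⟩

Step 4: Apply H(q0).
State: 1/√2|001⟩ + 1/√2|101⟩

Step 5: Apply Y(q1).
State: (1/√2)i|011⟩ + (1/√2)i|111⟩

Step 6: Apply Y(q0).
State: 1/√2|011⟩ - 1/√2|111⟩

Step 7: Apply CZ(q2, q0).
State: 1/√2|011⟩ + 1/√2|111⟩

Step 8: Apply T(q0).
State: 1/√2|011⟩ + (1/2 + (1/2)i)|111⟩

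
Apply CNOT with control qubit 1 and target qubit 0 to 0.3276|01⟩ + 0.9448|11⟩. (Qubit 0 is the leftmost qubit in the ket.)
0.9448|01⟩ + 0.3276|11⟩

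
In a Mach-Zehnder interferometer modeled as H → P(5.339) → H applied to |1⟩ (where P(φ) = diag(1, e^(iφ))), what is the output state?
(0.2068 + 0.405i)|0⟩ + (0.7932 - 0.405i)|1⟩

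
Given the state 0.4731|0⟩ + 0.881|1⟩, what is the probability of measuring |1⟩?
0.7762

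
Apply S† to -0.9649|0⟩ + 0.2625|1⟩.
-0.9649|0⟩ - 0.2625i|1⟩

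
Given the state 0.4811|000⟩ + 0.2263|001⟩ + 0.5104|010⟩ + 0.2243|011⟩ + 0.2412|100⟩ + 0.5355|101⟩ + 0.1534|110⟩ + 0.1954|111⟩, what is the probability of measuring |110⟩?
0.02353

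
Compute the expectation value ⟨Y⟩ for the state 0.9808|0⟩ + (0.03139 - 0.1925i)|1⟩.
-0.3776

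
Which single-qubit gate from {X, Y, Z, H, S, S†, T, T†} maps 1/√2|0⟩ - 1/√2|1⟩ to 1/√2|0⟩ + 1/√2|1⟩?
Z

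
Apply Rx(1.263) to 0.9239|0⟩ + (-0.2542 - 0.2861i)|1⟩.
(0.5768 + 0.1501i)|0⟩ + (-0.2052 - 0.7764i)|1⟩

Rx(1.263) = [[cos(θ/2), −i·sin(θ/2)], [−i·sin(θ/2), cos(θ/2)]]; θ = 1.263, cos(θ/2) ≈ 0.807143, sin(θ/2) ≈ 0.590356.
With a = amp(|0⟩) = 0.9239 and b = amp(|1⟩) = (-0.2542 - 0.2861i):
new amp(|0⟩) = (0.807143)·a + (-0.590356i)·b = (0.5768 + 0.1501i)
new amp(|1⟩) = (-0.590356i)·a + (0.807143)·b = (-0.2052 - 0.7764i)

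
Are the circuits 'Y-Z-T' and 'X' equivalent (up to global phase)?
No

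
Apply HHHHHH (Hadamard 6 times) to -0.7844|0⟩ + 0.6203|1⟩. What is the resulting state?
-0.7844|0⟩ + 0.6203|1⟩

H² = I, so an even number of Hadamards cancels: H^6 = I and the state is unchanged.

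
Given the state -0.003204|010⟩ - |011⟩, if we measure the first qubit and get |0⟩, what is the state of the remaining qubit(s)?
-0.003204|10⟩ - |11⟩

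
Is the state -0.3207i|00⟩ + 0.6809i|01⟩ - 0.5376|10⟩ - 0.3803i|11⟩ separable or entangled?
Entangled

Writing the state as a|00⟩ + b|01⟩ + c|10⟩ + d|11⟩, it is a product state iff ad − bc = 0.
Here (a, b, c, d) = (-0.3207i, 0.6809i, -0.5376, -0.3803i): ad − bc = (-0.3207i)(-0.3803i) − (0.6809i)(-0.5376) = (-0.122 + 0.3661i) ≠ 0, so the state is entangled.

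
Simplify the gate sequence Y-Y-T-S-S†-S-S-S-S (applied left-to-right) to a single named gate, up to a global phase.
T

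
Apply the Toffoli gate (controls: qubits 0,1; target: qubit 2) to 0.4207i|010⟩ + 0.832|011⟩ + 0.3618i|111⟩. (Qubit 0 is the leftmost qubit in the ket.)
0.4207i|010⟩ + 0.832|011⟩ + 0.3618i|110⟩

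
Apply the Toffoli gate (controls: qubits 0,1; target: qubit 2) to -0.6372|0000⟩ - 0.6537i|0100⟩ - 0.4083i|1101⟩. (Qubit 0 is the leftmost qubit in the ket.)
-0.6372|0000⟩ - 0.6537i|0100⟩ - 0.4083i|1111⟩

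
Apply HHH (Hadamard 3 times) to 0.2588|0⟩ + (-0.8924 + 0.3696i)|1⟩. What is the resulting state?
(-0.448 + 0.2613i)|0⟩ + (0.814 - 0.2613i)|1⟩

H² = I, so H^3 = H: a single Hadamard. With (a, b) = (0.2588, (-0.8924 + 0.3696i)), H gives ((a + b)/√2, (a − b)/√2) = ((-0.448 + 0.2613i), (0.814 - 0.2613i)).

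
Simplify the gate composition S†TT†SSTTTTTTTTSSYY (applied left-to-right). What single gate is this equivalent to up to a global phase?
S†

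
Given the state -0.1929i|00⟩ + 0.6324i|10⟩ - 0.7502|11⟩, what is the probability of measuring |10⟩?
0.3999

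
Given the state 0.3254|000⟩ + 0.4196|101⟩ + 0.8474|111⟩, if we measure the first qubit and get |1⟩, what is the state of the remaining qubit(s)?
0.4437|01⟩ + 0.8962|11⟩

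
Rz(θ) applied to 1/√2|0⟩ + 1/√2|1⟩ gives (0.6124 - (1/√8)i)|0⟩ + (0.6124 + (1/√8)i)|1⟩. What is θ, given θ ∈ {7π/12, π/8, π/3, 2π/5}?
π/3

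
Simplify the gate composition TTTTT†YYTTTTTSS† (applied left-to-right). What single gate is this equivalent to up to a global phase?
I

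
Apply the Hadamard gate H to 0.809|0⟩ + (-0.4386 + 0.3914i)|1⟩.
(0.2619 + 0.2768i)|0⟩ + (0.8822 - 0.2768i)|1⟩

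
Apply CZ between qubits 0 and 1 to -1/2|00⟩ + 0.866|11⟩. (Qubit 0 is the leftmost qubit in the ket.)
-1/2|00⟩ - 0.866|11⟩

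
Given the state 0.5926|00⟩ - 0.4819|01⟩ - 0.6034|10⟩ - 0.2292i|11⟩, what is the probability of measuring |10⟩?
0.3641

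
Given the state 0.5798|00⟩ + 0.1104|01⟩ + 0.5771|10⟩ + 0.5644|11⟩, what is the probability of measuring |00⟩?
0.3362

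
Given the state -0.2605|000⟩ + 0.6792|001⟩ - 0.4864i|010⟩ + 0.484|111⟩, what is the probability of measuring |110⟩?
0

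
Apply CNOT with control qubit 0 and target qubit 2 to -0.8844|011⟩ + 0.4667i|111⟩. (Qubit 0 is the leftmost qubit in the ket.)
-0.8844|011⟩ + 0.4667i|110⟩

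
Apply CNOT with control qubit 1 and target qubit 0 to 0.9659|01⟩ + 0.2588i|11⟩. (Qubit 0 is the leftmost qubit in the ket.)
0.2588i|01⟩ + 0.9659|11⟩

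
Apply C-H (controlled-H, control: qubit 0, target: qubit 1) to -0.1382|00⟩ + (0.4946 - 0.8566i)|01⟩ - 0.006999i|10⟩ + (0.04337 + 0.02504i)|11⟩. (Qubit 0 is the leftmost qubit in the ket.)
-0.1382|00⟩ + (0.4946 - 0.8566i)|01⟩ + (0.03067 + 0.01276i)|10⟩ + (-0.03067 - 0.02265i)|11⟩

C-H leaves the control-|0⟩ kets |00⟩, |01⟩ unchanged and applies H to qubit 1 on the control-|1⟩ pair (|10⟩, |11⟩).
H = [[1/√2, 1/√2], [1/√2, -1/√2]].
With a = amp(|10⟩) = -0.006999i and b = amp(|11⟩) = (0.04337 + 0.02504i):
new amp(|10⟩) = (1/√2)·a + (1/√2)·b = (0.03067 + 0.01276i)
new amp(|11⟩) = (1/√2)·a + (-1/√2)·b = (-0.03067 - 0.02265i)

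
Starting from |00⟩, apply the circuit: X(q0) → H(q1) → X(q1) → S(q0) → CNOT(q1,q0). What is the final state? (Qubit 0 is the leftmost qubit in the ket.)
(1/√2)i|01⟩ + (1/√2)i|10⟩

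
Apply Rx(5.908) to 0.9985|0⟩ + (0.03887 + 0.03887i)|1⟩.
(-0.9737 - 0.007249i)|0⟩ + (-0.03819 - 0.2244i)|1⟩

Rx(5.908) = [[cos(θ/2), −i·sin(θ/2)], [−i·sin(θ/2), cos(θ/2)]]; θ = 5.908, cos(θ/2) ≈ -0.982456, sin(θ/2) ≈ 0.186494.
With a = amp(|0⟩) = 0.9985 and b = amp(|1⟩) = (0.03887 + 0.03887i):
new amp(|0⟩) = (-0.982456)·a + (-0.186494i)·b = (-0.9737 - 0.007249i)
new amp(|1⟩) = (-0.186494i)·a + (-0.982456)·b = (-0.03819 - 0.2244i)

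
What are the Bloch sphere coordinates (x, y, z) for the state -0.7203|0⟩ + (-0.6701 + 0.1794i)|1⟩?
(0.9653, -0.2584, 0.03761)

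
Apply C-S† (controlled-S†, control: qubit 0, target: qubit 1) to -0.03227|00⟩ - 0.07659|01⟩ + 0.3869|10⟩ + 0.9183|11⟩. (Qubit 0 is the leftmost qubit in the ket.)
-0.03227|00⟩ - 0.07659|01⟩ + 0.3869|10⟩ - 0.9183i|11⟩

C-S† leaves the control-|0⟩ kets |00⟩, |01⟩ unchanged and applies S† to qubit 1 on the control-|1⟩ pair (|10⟩, |11⟩).
S† = [[1, 0], [0, -i]].
With a = amp(|10⟩) = 0.3869 and b = amp(|11⟩) = 0.9183:
new amp(|10⟩) = (1)·a = 0.3869
new amp(|11⟩) = (-i)·b = -0.9183i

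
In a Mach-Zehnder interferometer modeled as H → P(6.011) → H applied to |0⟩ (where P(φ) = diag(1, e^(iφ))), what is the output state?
(0.9816 - 0.1344i)|0⟩ + (0.01841 + 0.1344i)|1⟩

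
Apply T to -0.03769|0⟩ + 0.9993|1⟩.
-0.03769|0⟩ + (0.7066 + 0.7066i)|1⟩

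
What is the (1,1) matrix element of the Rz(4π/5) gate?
(0.309 + 0.9511i)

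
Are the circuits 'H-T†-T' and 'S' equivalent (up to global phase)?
No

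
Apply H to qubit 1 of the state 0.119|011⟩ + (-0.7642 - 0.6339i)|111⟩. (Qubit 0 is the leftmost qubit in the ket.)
0.08415|001⟩ - 0.08415|011⟩ + (-0.5404 - 0.4482i)|101⟩ + (0.5404 + 0.4482i)|111⟩

H on qubit 1 mixes each pair of kets that differ only in qubit 1: amplitudes (a, b) of (|…0…⟩, |…1…⟩) become ((a + b)/√2, (a − b)/√2). Kets absent from the input have amplitude 0.
(|001⟩, |011⟩): (a, b) = (0, 0.119) → (0.08415, -0.08415)
(|101⟩, |111⟩): (a, b) = (0, (-0.7642 - 0.6339i)) → ((-0.5404 - 0.4482i), (0.5404 + 0.4482i))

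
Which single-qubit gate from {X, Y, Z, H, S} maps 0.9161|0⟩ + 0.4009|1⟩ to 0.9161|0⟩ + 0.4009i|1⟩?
S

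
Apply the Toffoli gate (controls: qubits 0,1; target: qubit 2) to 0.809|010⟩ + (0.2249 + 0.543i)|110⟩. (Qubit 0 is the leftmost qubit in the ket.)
0.809|010⟩ + (0.2249 + 0.543i)|111⟩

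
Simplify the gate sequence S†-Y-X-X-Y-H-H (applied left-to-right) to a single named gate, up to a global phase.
S†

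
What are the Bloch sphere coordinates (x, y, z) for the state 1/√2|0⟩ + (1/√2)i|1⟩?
(0, 1, 0)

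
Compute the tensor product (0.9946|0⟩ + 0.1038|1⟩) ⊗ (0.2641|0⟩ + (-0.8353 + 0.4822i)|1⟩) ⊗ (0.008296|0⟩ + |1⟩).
0.002179|000⟩ + 0.2627|001⟩ + (-0.006892 + 0.003979i)|010⟩ + (-0.8308 + 0.4796i)|011⟩ + 0.0002274|100⟩ + 0.02741|101⟩ + (-0.0007193 + 0.0004152i)|110⟩ + (-0.0867 + 0.05005i)|111⟩

amp(|b₁b₂…⟩) = product of the factor amplitudes for bits b₁, b₂, …; only kets whose every factor amplitude is nonzero survive.
|000⟩: (0.9946)(0.2641)(0.008296) = 0.002179
|001⟩: (0.9946)(0.2641)(1) = 0.2627
|010⟩: (0.9946)(-0.8353 + 0.4822i)(0.008296) = (-0.006892 + 0.003979i)
|011⟩: (0.9946)(-0.8353 + 0.4822i)(1) = (-0.8308 + 0.4796i)
|100⟩: (0.1038)(0.2641)(0.008296) = 0.0002274
|101⟩: (0.1038)(0.2641)(1) = 0.02741
|110⟩: (0.1038)(-0.8353 + 0.4822i)(0.008296) = (-0.0007193 + 0.0004152i)
|111⟩: (0.1038)(-0.8353 + 0.4822i)(1) = (-0.0867 + 0.05005i)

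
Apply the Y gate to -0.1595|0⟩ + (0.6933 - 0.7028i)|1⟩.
(-0.7028 - 0.6933i)|0⟩ - 0.1595i|1⟩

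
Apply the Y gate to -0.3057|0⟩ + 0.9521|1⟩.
-0.9521i|0⟩ - 0.3057i|1⟩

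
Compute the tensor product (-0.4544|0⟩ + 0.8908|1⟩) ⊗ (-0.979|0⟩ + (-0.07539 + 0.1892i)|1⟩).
0.4449|00⟩ + (0.03426 - 0.08597i)|01⟩ - 0.8721|10⟩ + (-0.06716 + 0.1685i)|11⟩

amp(|b₁b₂…⟩) = product of the factor amplitudes for bits b₁, b₂, …; only kets whose every factor amplitude is nonzero survive.
|00⟩: (-0.4544)(-0.979) = 0.4449
|01⟩: (-0.4544)(-0.07539 + 0.1892i) = (0.03426 - 0.08597i)
|10⟩: (0.8908)(-0.979) = -0.8721
|11⟩: (0.8908)(-0.07539 + 0.1892i) = (-0.06716 + 0.1685i)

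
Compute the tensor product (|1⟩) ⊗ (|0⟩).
|10⟩

amp(|b₁b₂…⟩) = product of the factor amplitudes for bits b₁, b₂, …; only kets whose every factor amplitude is nonzero survive.
|10⟩: (1)(1) = 1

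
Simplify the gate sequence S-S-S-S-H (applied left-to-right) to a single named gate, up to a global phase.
H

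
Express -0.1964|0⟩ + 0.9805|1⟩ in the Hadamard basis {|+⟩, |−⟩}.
0.5544|+⟩ - 0.8322|−⟩

With |ψ⟩ = α|0⟩ + β|1⟩, the Hadamard-basis coefficients are ⟨+|ψ⟩ = (α + β)/√2 and ⟨−|ψ⟩ = (α − β)/√2.
Here α = -0.1964, β = 0.9805: (α + β)/√2 = 0.5544, (α − β)/√2 = -0.8322.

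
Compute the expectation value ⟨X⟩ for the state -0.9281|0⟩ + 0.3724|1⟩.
-0.6912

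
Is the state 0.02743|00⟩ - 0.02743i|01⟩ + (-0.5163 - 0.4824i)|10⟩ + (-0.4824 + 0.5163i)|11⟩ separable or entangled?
Separable

Writing the state as a|00⟩ + b|01⟩ + c|10⟩ + d|11⟩, it is a product state iff ad − bc = 0.
Here (a, b, c, d) = (0.02743, -0.02743i, (-0.5163 - 0.4824i), (-0.4824 + 0.5163i)): ad − bc = (0.02743)(-0.4824 + 0.5163i) − (-0.02743i)(-0.5163 - 0.4824i) = 0, so the state is separable.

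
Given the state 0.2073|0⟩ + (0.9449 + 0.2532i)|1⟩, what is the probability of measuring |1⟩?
0.9569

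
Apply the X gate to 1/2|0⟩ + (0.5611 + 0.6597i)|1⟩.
(0.5611 + 0.6597i)|0⟩ + 1/2|1⟩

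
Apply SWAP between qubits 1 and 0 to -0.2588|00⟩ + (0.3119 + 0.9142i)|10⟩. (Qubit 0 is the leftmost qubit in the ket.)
-0.2588|00⟩ + (0.3119 + 0.9142i)|01⟩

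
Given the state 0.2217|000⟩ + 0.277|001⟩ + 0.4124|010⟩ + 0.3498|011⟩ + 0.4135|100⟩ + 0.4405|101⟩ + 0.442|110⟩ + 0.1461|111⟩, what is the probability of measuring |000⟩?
0.04915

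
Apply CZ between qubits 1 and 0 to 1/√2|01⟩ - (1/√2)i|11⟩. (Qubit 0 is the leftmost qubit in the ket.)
1/√2|01⟩ + (1/√2)i|11⟩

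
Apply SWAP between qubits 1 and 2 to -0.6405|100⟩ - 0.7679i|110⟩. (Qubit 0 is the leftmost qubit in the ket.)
-0.6405|100⟩ - 0.7679i|101⟩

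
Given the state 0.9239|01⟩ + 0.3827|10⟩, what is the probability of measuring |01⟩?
0.8536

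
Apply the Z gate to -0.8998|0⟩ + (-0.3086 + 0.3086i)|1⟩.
-0.8998|0⟩ + (0.3086 - 0.3086i)|1⟩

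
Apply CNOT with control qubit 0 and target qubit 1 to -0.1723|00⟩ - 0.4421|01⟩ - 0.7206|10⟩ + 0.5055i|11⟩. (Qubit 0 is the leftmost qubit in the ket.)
-0.1723|00⟩ - 0.4421|01⟩ + 0.5055i|10⟩ - 0.7206|11⟩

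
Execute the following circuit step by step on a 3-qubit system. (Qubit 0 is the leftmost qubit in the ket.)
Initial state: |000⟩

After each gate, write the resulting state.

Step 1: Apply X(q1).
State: |010⟩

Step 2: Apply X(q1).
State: |000⟩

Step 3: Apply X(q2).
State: |001⟩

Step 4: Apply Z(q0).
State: |001⟩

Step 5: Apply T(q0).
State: |001⟩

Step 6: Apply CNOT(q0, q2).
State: |001⟩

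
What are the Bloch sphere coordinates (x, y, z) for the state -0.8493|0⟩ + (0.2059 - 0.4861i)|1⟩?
(-0.3497, 0.8257, 0.4426)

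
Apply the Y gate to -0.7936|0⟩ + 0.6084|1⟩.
-0.6084i|0⟩ - 0.7936i|1⟩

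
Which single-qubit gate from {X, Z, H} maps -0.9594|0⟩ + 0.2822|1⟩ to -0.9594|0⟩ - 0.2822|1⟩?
Z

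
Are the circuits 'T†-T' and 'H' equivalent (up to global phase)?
No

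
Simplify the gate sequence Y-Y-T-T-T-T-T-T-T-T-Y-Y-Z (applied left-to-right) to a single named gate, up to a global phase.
Z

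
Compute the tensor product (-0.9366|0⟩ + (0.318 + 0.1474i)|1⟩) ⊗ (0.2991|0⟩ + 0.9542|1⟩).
-0.2801|00⟩ - 0.8937|01⟩ + (0.09511 + 0.04409i)|10⟩ + (0.3034 + 0.1406i)|11⟩

amp(|b₁b₂…⟩) = product of the factor amplitudes for bits b₁, b₂, …; only kets whose every factor amplitude is nonzero survive.
|00⟩: (-0.9366)(0.2991) = -0.2801
|01⟩: (-0.9366)(0.9542) = -0.8937
|10⟩: (0.318 + 0.1474i)(0.2991) = (0.09511 + 0.04409i)
|11⟩: (0.318 + 0.1474i)(0.9542) = (0.3034 + 0.1406i)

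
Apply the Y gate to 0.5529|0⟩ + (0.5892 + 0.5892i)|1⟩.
(0.5892 - 0.5892i)|0⟩ + 0.5529i|1⟩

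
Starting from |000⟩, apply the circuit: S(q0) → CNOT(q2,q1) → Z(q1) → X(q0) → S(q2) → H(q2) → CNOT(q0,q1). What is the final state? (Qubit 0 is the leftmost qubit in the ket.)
1/√2|110⟩ + 1/√2|111⟩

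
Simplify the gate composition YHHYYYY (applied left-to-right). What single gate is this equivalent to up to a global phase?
Y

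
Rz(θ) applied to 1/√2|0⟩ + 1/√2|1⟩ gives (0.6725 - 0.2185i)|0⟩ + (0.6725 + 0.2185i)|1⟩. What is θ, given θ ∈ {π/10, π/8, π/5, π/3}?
π/5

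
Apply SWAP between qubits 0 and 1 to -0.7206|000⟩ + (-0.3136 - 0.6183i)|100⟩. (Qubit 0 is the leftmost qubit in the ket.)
-0.7206|000⟩ + (-0.3136 - 0.6183i)|010⟩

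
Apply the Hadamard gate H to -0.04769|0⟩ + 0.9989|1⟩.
0.6726|0⟩ - 0.7401|1⟩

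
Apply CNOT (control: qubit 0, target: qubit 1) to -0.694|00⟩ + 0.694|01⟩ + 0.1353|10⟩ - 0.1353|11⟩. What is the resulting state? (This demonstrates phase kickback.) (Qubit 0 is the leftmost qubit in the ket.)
-0.694|00⟩ + 0.694|01⟩ - 0.1353|10⟩ + 0.1353|11⟩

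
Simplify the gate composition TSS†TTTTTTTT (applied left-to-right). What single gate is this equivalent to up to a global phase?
T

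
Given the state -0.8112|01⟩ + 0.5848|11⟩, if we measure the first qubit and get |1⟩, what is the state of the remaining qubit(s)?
|1⟩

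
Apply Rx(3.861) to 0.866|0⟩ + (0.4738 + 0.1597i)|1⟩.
(-0.1553 - 0.4435i)|0⟩ + (-0.1668 - 0.8668i)|1⟩

Rx(3.861) = [[cos(θ/2), −i·sin(θ/2)], [−i·sin(θ/2), cos(θ/2)]]; θ = 3.861, cos(θ/2) ≈ -0.351997, sin(θ/2) ≈ 0.936001.
With a = amp(|0⟩) = 0.866 and b = amp(|1⟩) = (0.4738 + 0.1597i):
new amp(|0⟩) = (-0.351997)·a + (-0.936001i)·b = (-0.1553 - 0.4435i)
new amp(|1⟩) = (-0.936001i)·a + (-0.351997)·b = (-0.1668 - 0.8668i)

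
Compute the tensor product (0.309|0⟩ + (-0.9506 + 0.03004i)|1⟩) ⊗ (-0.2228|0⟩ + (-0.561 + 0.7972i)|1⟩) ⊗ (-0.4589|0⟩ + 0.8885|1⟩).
0.03159|000⟩ - 0.06117|001⟩ + (0.07955 - 0.113i)|010⟩ + (-0.154 + 0.2189i)|011⟩ + (-0.09719 + 0.003071i)|100⟩ + (0.1882 - 0.005947i)|101⟩ + (-0.2337 + 0.3555i)|110⟩ + (0.4525 - 0.6883i)|111⟩

amp(|b₁b₂…⟩) = product of the factor amplitudes for bits b₁, b₂, …; only kets whose every factor amplitude is nonzero survive.
|000⟩: (0.309)(-0.2228)(-0.4589) = 0.03159
|001⟩: (0.309)(-0.2228)(0.8885) = -0.06117
|010⟩: (0.309)(-0.561 + 0.7972i)(-0.4589) = (0.07955 - 0.113i)
|011⟩: (0.309)(-0.561 + 0.7972i)(0.8885) = (-0.154 + 0.2189i)
|100⟩: (-0.9506 + 0.03004i)(-0.2228)(-0.4589) = (-0.09719 + 0.003071i)
|101⟩: (-0.9506 + 0.03004i)(-0.2228)(0.8885) = (0.1882 - 0.005947i)
|110⟩: (-0.9506 + 0.03004i)(-0.561 + 0.7972i)(-0.4589) = (-0.2337 + 0.3555i)
|111⟩: (-0.9506 + 0.03004i)(-0.561 + 0.7972i)(0.8885) = (0.4525 - 0.6883i)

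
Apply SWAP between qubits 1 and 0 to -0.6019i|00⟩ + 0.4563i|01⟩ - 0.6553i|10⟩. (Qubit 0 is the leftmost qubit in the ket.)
-0.6019i|00⟩ - 0.6553i|01⟩ + 0.4563i|10⟩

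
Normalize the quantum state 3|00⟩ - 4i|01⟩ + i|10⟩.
0.5883|00⟩ - 0.7845i|01⟩ + 0.1961i|10⟩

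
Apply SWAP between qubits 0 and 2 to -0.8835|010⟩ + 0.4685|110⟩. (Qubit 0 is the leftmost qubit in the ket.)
-0.8835|010⟩ + 0.4685|011⟩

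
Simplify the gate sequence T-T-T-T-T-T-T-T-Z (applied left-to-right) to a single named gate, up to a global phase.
Z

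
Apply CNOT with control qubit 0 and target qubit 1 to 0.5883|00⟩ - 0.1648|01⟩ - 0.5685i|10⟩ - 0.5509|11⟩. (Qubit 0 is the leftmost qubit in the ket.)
0.5883|00⟩ - 0.1648|01⟩ - 0.5509|10⟩ - 0.5685i|11⟩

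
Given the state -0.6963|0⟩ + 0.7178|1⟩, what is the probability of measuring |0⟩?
0.4848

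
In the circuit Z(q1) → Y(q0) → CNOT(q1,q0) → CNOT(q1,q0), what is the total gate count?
4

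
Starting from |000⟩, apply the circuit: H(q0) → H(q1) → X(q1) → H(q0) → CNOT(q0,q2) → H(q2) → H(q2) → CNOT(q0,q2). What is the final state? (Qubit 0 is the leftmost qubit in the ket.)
1/√2|000⟩ + 1/√2|010⟩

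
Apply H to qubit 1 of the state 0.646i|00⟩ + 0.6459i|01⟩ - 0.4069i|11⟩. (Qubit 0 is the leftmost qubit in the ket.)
0.9135i|00⟩ + 0.00007071i|01⟩ - 0.2877i|10⟩ + 0.2877i|11⟩

H on qubit 1 mixes each pair of kets that differ only in qubit 1: amplitudes (a, b) of (|…0…⟩, |…1…⟩) become ((a + b)/√2, (a − b)/√2). Kets absent from the input have amplitude 0.
(|00⟩, |01⟩): (a, b) = (0.646i, 0.6459i) → (0.9135i, 0.00007071i)
(|10⟩, |11⟩): (a, b) = (0, -0.4069i) → (-0.2877i, 0.2877i)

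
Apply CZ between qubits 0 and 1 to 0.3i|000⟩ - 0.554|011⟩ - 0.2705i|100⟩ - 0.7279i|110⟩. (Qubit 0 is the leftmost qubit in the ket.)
0.3i|000⟩ - 0.554|011⟩ - 0.2705i|100⟩ + 0.7279i|110⟩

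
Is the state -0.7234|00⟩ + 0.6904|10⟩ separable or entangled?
Separable

Writing the state as a|00⟩ + b|01⟩ + c|10⟩ + d|11⟩, it is a product state iff ad − bc = 0.
Here (a, b, c, d) = (-0.7234, 0, 0.6904, 0): ad − bc = (-0.7234)(0) − (0)(0.6904) = 0, so the state is separable.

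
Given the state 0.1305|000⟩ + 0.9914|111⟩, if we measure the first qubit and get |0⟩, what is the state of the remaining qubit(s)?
|00⟩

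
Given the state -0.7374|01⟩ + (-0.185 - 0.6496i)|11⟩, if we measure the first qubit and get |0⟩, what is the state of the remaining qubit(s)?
-|1⟩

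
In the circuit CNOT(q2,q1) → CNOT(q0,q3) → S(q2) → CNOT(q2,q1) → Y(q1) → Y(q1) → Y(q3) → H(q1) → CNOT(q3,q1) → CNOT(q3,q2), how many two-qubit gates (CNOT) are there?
5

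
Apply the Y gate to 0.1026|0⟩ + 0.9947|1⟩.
-0.9947i|0⟩ + 0.1026i|1⟩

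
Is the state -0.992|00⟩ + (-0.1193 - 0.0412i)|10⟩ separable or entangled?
Separable

Writing the state as a|00⟩ + b|01⟩ + c|10⟩ + d|11⟩, it is a product state iff ad − bc = 0.
Here (a, b, c, d) = (-0.992, 0, (-0.1193 - 0.0412i), 0): ad − bc = (-0.992)(0) − (0)(-0.1193 - 0.0412i) = 0, so the state is separable.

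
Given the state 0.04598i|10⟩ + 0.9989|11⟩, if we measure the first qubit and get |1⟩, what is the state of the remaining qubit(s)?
0.04598i|0⟩ + 0.9989|1⟩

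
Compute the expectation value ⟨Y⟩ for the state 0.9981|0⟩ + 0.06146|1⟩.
0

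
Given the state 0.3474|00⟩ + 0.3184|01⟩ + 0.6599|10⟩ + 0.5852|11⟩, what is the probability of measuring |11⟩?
0.3425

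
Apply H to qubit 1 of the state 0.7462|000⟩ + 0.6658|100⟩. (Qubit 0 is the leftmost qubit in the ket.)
0.5276|000⟩ + 0.5276|010⟩ + 0.4708|100⟩ + 0.4708|110⟩

H on qubit 1 mixes each pair of kets that differ only in qubit 1: amplitudes (a, b) of (|…0…⟩, |…1…⟩) become ((a + b)/√2, (a − b)/√2). Kets absent from the input have amplitude 0.
(|000⟩, |010⟩): (a, b) = (0.7462, 0) → (0.5276, 0.5276)
(|100⟩, |110⟩): (a, b) = (0.6658, 0) → (0.4708, 0.4708)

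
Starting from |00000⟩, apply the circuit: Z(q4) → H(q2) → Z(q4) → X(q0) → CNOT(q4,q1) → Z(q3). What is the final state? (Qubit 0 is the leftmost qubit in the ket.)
1/√2|10000⟩ + 1/√2|10100⟩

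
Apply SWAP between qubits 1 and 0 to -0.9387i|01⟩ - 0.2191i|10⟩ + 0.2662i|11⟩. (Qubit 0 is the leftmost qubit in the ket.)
-0.2191i|01⟩ - 0.9387i|10⟩ + 0.2662i|11⟩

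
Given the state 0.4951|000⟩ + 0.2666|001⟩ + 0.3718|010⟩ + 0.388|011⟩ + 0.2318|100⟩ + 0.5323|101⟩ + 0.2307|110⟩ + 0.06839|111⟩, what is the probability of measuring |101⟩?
0.2833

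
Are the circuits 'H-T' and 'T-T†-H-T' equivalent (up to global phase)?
Yes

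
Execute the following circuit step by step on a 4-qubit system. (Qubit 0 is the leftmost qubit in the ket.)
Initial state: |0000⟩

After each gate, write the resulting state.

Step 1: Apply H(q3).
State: 1/√2|0000⟩ + 1/√2|0001⟩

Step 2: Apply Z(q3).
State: 1/√2|0000⟩ - 1/√2|0001⟩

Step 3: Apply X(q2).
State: 1/√2|0010⟩ - 1/√2|0011⟩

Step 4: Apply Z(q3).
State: 1/√2|0010⟩ + 1/√2|0011⟩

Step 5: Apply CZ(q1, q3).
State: 1/√2|0010⟩ + 1/√2|0011⟩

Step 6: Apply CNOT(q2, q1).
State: 1/√2|0110⟩ + 1/√2|0111⟩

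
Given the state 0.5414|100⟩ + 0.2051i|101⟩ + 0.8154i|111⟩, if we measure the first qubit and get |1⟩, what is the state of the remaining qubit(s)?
0.5414|00⟩ + 0.2051i|01⟩ + 0.8154i|11⟩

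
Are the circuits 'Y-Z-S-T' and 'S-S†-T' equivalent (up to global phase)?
No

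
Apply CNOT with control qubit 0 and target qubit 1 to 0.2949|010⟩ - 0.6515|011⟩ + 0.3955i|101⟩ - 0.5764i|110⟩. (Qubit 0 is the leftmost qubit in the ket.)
0.2949|010⟩ - 0.6515|011⟩ - 0.5764i|100⟩ + 0.3955i|111⟩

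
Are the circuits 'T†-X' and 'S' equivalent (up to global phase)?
No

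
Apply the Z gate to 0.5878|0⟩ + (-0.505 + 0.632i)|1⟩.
0.5878|0⟩ + (0.505 - 0.632i)|1⟩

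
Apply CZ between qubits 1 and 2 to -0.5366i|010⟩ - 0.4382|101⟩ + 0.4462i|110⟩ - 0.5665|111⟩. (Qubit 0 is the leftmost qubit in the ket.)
-0.5366i|010⟩ - 0.4382|101⟩ + 0.4462i|110⟩ + 0.5665|111⟩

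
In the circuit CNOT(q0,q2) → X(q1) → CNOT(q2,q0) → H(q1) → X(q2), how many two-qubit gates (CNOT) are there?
2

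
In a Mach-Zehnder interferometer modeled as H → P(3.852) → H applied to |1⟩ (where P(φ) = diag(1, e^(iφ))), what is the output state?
(0.879 + 0.3261i)|0⟩ + (0.121 - 0.3261i)|1⟩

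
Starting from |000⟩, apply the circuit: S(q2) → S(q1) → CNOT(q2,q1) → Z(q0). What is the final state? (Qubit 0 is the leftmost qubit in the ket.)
|000⟩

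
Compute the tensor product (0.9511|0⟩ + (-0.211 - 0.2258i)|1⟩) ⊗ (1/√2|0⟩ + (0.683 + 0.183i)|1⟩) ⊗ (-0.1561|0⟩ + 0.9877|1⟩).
-0.105|000⟩ + 0.6643|001⟩ + (-0.1014 - 0.02717i)|010⟩ + (0.6416 + 0.1719i)|011⟩ + (0.02329 + 0.02492i)|100⟩ + (-0.1474 - 0.1577i)|101⟩ + (0.01605 + 0.0301i)|110⟩ + (-0.1015 - 0.1905i)|111⟩

amp(|b₁b₂…⟩) = product of the factor amplitudes for bits b₁, b₂, …; only kets whose every factor amplitude is nonzero survive.
|000⟩: (0.9511)(1/√2)(-0.1561) = -0.105
|001⟩: (0.9511)(1/√2)(0.9877) = 0.6643
|010⟩: (0.9511)(0.683 + 0.183i)(-0.1561) = (-0.1014 - 0.02717i)
|011⟩: (0.9511)(0.683 + 0.183i)(0.9877) = (0.6416 + 0.1719i)
|100⟩: (-0.211 - 0.2258i)(1/√2)(-0.1561) = (0.02329 + 0.02492i)
|101⟩: (-0.211 - 0.2258i)(1/√2)(0.9877) = (-0.1474 - 0.1577i)
|110⟩: (-0.211 - 0.2258i)(0.683 + 0.183i)(-0.1561) = (0.01605 + 0.0301i)
|111⟩: (-0.211 - 0.2258i)(0.683 + 0.183i)(0.9877) = (-0.1015 - 0.1905i)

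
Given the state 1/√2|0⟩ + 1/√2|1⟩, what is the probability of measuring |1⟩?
1/2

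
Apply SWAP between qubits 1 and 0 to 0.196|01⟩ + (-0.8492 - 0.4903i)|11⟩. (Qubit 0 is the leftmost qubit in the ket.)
0.196|10⟩ + (-0.8492 - 0.4903i)|11⟩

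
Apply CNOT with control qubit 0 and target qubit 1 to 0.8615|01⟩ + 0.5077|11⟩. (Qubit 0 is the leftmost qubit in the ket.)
0.8615|01⟩ + 0.5077|10⟩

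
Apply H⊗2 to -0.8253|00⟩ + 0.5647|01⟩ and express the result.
-0.1303|00⟩ - 0.695|01⟩ - 0.1303|10⟩ - 0.695|11⟩

H⊗2 gives amp(|y⟩) = (1/2) Σ_x (−1)^(x·y) amp(|x⟩), where x·y is the number of positions in which both x and y have a 1.
|00⟩: (-0.8253 + 0.5647)/2 = -0.1303
|01⟩: (-0.8253 - 0.5647)/2 = -0.695
|10⟩: (-0.8253 + 0.5647)/2 = -0.1303
|11⟩: (-0.8253 - 0.5647)/2 = -0.695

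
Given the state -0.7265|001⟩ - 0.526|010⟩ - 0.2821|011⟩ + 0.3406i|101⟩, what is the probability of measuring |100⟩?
0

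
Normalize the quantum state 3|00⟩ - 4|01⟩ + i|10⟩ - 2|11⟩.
0.5477|00⟩ - 0.7303|01⟩ + 0.1826i|10⟩ - 0.3651|11⟩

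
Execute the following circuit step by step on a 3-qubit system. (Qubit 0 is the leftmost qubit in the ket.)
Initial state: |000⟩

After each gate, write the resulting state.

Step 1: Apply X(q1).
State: |010⟩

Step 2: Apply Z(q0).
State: |010⟩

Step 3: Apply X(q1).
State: |000⟩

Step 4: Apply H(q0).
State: 1/√2|000⟩ + 1/√2|100⟩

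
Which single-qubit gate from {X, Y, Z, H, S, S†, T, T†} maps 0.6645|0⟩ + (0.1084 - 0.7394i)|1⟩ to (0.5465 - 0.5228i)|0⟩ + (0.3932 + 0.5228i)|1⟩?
H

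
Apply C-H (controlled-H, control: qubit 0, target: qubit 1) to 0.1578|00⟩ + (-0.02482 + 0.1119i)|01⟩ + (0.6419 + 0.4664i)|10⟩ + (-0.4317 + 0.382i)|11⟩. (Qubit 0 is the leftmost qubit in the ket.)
0.1578|00⟩ + (-0.02482 + 0.1119i)|01⟩ + (0.1486 + 0.5999i)|10⟩ + (0.7591 + 0.05968i)|11⟩

C-H leaves the control-|0⟩ kets |00⟩, |01⟩ unchanged and applies H to qubit 1 on the control-|1⟩ pair (|10⟩, |11⟩).
H = [[1/√2, 1/√2], [1/√2, -1/√2]].
With a = amp(|10⟩) = (0.6419 + 0.4664i) and b = amp(|11⟩) = (-0.4317 + 0.382i):
new amp(|10⟩) = (1/√2)·a + (1/√2)·b = (0.1486 + 0.5999i)
new amp(|11⟩) = (1/√2)·a + (-1/√2)·b = (0.7591 + 0.05968i)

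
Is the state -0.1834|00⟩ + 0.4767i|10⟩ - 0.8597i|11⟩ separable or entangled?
Entangled

Writing the state as a|00⟩ + b|01⟩ + c|10⟩ + d|11⟩, it is a product state iff ad − bc = 0.
Here (a, b, c, d) = (-0.1834, 0, 0.4767i, -0.8597i): ad − bc = (-0.1834)(-0.8597i) − (0)(0.4767i) = 0.1577i ≠ 0, so the state is entangled.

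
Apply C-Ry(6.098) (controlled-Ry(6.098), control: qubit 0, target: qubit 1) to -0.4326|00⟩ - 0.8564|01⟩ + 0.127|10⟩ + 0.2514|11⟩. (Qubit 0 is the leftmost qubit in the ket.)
-0.4326|00⟩ - 0.8564|01⟩ - 0.1497|10⟩ - 0.2386|11⟩

C-Ry(6.098) leaves the control-|0⟩ kets |00⟩, |01⟩ unchanged and applies Ry(6.098) to qubit 1 on the control-|1⟩ pair (|10⟩, |11⟩).
Ry(6.098) = [[cos(θ/2), −sin(θ/2)], [sin(θ/2), cos(θ/2)]]; θ = 6.098, cos(θ/2) ≈ -0.995716, sin(θ/2) ≈ 0.0924604.
With a = amp(|10⟩) = 0.127 and b = amp(|11⟩) = 0.2514:
new amp(|10⟩) = (-0.995716)·a + (-0.0924604)·b = -0.1497
new amp(|11⟩) = (0.0924604)·a + (-0.995716)·b = -0.2386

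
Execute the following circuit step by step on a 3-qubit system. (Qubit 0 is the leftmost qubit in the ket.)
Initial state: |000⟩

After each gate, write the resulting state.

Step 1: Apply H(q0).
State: 1/√2|000⟩ + 1/√2|100⟩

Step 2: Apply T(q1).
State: 1/√2|000⟩ + 1/√2|100⟩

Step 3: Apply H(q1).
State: 1/2|000⟩ + 1/2|010⟩ + 1/2|100⟩ + 1/2|110⟩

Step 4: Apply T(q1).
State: 1/2|000⟩ + (1/√8 + (1/√8)i)|010⟩ + 1/2|100⟩ + (1/√8 + (1/√8)i)|110⟩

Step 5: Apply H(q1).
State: (0.6036 + 0.25i)|000⟩ + (0.1036 - 0.25i)|010⟩ + (0.6036 + 0.25i)|100⟩ + (0.1036 - 0.25i)|110⟩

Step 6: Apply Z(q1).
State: (0.6036 + 0.25i)|000⟩ + (-0.1036 + 0.25i)|010⟩ + (0.6036 + 0.25i)|100⟩ + (-0.1036 + 0.25i)|110⟩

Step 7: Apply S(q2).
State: (0.6036 + 0.25i)|000⟩ + (-0.1036 + 0.25i)|010⟩ + (0.6036 + 0.25i)|100⟩ + (-0.1036 + 0.25i)|110⟩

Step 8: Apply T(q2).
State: (0.6036 + 0.25i)|000⟩ + (-0.1036 + 0.25i)|010⟩ + (0.6036 + 0.25i)|100⟩ + (-0.1036 + 0.25i)|110⟩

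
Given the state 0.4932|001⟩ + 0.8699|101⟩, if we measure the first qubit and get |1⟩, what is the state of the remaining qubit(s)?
|01⟩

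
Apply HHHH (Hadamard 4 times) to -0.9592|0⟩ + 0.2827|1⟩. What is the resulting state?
-0.9592|0⟩ + 0.2827|1⟩

H² = I, so an even number of Hadamards cancels: H^4 = I and the state is unchanged.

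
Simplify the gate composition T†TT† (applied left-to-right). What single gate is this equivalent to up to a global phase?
T†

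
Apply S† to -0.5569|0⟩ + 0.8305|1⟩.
-0.5569|0⟩ - 0.8305i|1⟩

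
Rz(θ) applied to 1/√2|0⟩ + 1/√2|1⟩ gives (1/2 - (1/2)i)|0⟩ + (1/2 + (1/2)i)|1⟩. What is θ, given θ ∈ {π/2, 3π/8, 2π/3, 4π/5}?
π/2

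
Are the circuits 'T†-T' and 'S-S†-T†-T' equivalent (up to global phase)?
Yes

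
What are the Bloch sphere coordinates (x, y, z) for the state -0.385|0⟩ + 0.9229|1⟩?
(-0.7106, 0, -0.7035)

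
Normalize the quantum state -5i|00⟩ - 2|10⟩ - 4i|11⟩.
-0.7454i|00⟩ - 0.2981|10⟩ - 0.5963i|11⟩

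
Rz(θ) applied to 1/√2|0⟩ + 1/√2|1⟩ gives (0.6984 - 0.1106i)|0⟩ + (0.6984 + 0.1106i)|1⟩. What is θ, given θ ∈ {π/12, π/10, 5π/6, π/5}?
π/10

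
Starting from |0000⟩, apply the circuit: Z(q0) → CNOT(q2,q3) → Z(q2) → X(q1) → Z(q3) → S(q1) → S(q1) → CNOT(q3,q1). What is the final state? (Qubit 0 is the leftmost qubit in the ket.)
-|0100⟩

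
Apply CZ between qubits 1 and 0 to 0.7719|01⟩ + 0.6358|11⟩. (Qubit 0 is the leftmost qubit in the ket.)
0.7719|01⟩ - 0.6358|11⟩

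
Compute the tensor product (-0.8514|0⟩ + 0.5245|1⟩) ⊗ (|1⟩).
-0.8514|01⟩ + 0.5245|11⟩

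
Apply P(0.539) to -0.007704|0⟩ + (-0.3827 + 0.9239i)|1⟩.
-0.007704|0⟩ + (-0.8027 + 0.5965i)|1⟩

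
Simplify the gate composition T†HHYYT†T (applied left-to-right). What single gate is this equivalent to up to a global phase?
T†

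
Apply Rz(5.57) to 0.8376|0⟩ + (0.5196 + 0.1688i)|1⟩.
(-0.7849 - 0.2924i)|0⟩ + (-0.5458 + 0.0232i)|1⟩

Rz(5.57) = [[e^(−iθ/2), 0], [0, e^(iθ/2)]] with e^(±iθ/2) = cos(θ/2) ± i·sin(θ/2); θ = 5.57, cos(θ/2) ≈ -0.937092, sin(θ/2) ≈ 0.349083.
With a = amp(|0⟩) = 0.8376 and b = amp(|1⟩) = (0.5196 + 0.1688i):
new amp(|0⟩) = (-0.937092 - 0.349083i)·a = (-0.7849 - 0.2924i)
new amp(|1⟩) = (-0.937092 + 0.349083i)·b = (-0.5458 + 0.0232i)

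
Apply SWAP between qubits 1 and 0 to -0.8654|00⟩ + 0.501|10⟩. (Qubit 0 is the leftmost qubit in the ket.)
-0.8654|00⟩ + 0.501|01⟩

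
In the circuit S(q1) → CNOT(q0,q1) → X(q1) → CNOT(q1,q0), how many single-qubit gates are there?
2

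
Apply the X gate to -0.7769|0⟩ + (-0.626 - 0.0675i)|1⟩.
(-0.626 - 0.0675i)|0⟩ - 0.7769|1⟩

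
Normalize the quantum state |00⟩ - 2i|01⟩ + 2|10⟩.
0.3333|00⟩ - 0.6667i|01⟩ + 0.6667|10⟩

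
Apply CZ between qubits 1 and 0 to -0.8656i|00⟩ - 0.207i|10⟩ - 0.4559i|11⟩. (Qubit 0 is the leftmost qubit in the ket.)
-0.8656i|00⟩ - 0.207i|10⟩ + 0.4559i|11⟩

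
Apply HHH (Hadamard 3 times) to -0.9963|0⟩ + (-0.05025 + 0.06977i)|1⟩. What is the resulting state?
(-0.74 + 0.04933i)|0⟩ + (-0.669 - 0.04933i)|1⟩

H² = I, so H^3 = H: a single Hadamard. With (a, b) = (-0.9963, (-0.05025 + 0.06977i)), H gives ((a + b)/√2, (a − b)/√2) = ((-0.74 + 0.04933i), (-0.669 - 0.04933i)).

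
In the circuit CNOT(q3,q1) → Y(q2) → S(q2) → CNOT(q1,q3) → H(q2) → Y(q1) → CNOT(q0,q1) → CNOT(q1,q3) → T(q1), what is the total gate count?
9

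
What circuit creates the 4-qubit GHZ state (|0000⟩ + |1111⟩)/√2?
H(q0) → CNOT(q0,q1) → CNOT(q0,q2) → CNOT(q0,q3)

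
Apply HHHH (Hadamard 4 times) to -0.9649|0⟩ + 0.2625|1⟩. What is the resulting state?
-0.9649|0⟩ + 0.2625|1⟩

H² = I, so an even number of Hadamards cancels: H^4 = I and the state is unchanged.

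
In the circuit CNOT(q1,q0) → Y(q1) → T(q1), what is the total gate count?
3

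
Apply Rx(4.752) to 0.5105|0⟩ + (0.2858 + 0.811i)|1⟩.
(0.1939 - 0.198i)|0⟩ + (-0.2061 - 0.9385i)|1⟩

Rx(4.752) = [[cos(θ/2), −i·sin(θ/2)], [−i·sin(θ/2), cos(θ/2)]]; θ = 4.752, cos(θ/2) ≈ -0.720972, sin(θ/2) ≈ 0.692964.
With a = amp(|0⟩) = 0.5105 and b = amp(|1⟩) = (0.2858 + 0.811i):
new amp(|0⟩) = (-0.720972)·a + (-0.692964i)·b = (0.1939 - 0.198i)
new amp(|1⟩) = (-0.692964i)·a + (-0.720972)·b = (-0.2061 - 0.9385i)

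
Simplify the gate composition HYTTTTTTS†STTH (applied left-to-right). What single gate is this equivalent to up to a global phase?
Y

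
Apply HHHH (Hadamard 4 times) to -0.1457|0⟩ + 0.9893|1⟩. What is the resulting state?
-0.1457|0⟩ + 0.9893|1⟩

H² = I, so an even number of Hadamards cancels: H^4 = I and the state is unchanged.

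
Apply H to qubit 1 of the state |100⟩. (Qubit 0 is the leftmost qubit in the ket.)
1/√2|100⟩ + 1/√2|110⟩

H on qubit 1 mixes each pair of kets that differ only in qubit 1: amplitudes (a, b) of (|…0…⟩, |…1…⟩) become ((a + b)/√2, (a − b)/√2). Kets absent from the input have amplitude 0.
(|100⟩, |110⟩): (a, b) = (1, 0) → (1/√2, 1/√2)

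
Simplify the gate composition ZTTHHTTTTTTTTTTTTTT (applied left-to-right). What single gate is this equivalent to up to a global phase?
Z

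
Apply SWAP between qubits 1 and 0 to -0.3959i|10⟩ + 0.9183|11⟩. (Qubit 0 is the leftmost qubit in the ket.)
-0.3959i|01⟩ + 0.9183|11⟩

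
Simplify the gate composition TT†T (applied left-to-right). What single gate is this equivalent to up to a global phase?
T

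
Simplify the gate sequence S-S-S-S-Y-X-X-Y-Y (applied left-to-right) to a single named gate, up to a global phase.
Y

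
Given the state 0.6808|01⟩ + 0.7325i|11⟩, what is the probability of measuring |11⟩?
0.5366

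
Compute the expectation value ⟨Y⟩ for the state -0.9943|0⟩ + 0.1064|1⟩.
0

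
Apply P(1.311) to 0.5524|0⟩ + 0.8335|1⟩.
0.5524|0⟩ + (0.2141 + 0.8055i)|1⟩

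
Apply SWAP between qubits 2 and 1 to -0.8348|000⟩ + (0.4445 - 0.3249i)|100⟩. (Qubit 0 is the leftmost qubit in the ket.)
-0.8348|000⟩ + (0.4445 - 0.3249i)|100⟩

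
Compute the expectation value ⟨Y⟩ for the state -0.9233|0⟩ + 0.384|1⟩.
0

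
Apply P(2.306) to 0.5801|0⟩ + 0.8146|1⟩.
0.5801|0⟩ + (-0.5464 + 0.6042i)|1⟩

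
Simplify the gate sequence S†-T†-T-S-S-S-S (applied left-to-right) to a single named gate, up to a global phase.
S†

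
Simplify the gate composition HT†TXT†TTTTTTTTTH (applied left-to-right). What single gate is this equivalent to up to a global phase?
Z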